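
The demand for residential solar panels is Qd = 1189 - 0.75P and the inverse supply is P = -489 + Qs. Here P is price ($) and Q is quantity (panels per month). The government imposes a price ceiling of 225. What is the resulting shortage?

Shortage = 306.25

Rewriting in direct form: Qs = 489 + P.
At P = 225: Qd = 1020.25 and Qs = 714.
Shortage = Qd - Qs = 1020.25 - 714 = 306.25.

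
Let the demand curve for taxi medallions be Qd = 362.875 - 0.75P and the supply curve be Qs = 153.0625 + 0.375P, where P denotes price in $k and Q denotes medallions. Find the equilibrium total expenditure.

Total expenditure = 41589.5

The market clears where 362.875 - 0.75P = 153.0625 + 0.375P. Rearranging, 1.125P = 209.8125, hence P* = 186.5.
Then Q* = 362.875 - 0.75(186.5) = 223.
Total expenditure = P* × Q* = 186.5 × 223 = 41589.5.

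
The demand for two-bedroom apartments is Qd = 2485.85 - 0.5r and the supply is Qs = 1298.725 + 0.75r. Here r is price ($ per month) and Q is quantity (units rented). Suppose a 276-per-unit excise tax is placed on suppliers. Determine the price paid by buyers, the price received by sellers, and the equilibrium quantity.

The tax drives a wedge r_b - r_s = 276. Substituting r_s = r_b - 276 into supply: Qs = 1091.725 + 0.75r_b.
Equate demand and the shifted supply: 2485.85 - 0.5r_b = 1091.725 + 0.75r_b, giving 1.25r_b = 1394.125, so r_b = 1115.3.
Then r_s = 1115.3 - 276 = 839.3 and Q = 2485.85 - 0.5(1115.3) = 1928.2.

r_b = 1115.3, r_s = 839.3, Q = 1928.2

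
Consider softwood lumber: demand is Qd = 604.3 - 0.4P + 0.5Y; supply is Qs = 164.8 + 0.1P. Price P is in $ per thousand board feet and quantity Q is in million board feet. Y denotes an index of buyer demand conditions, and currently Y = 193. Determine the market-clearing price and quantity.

With Y = 193, demand is Qd = 700.8 - 0.4P.
Set Qd = Qs: 700.8 - 0.4P = 164.8 + 0.1P, so 536 = 0.5P and P* = 1072.
Then Q* = 700.8 - 0.4(1072) = 272.

P* = 1072, Q* = 272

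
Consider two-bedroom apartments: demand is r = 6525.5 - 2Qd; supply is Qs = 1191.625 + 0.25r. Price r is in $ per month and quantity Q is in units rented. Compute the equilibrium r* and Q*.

Rewriting in direct form: Qd = 3262.75 - 0.5r.
At equilibrium Qd = Qs, so 3262.75 - 0.5r = 1191.625 + 0.25r; collecting terms, 2071.125 = 0.75r and r* = 2761.5.
Then Q* = 3262.75 - 0.5(2761.5) = 1882.

r* = 2761.5, Q* = 1882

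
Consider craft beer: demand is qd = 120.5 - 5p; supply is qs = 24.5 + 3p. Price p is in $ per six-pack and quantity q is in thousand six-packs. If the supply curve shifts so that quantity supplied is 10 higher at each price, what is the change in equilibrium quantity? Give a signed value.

At equilibrium qd = qs, so 120.5 - 5p = 24.5 + 3p; collecting terms, 96 = 8p and p* = 12.
Then q* = 120.5 - 5(12) = 60.5.
After the shift, supply is qs = 34.5 + 3p.
Re-solving, 8p = 86 gives p = 10.75 and q = 66.75.
Δq = 66.75 - 60.5 = 6.25.

Δq = 6.25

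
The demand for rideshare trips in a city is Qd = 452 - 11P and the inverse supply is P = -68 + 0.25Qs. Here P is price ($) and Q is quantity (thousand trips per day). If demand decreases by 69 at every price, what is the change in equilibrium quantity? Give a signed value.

ΔQ = -18.4

Inverting to quantity form: Qs = 272 + 4P.
Set Qd = Qs: 452 - 11P = 272 + 4P, so 180 = 15P and P* = 12.
From the demand curve, Q* = 452 - 11(12) = 320.
After the shift, demand is Qd = 383 - 11P.
The new intersection has 111 = 15P, i.e. P = 7.4, Q = 301.6.
ΔQ = 301.6 - 320 = -18.4.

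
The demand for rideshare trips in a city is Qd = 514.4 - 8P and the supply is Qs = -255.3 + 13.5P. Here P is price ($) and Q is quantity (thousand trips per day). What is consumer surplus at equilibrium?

Consumer surplus = 3249

The market clears where 514.4 - 8P = -255.3 + 13.5P. Rearranging, 21.5P = 769.7, hence P* = 35.8.
From the demand curve, Q* = 514.4 - 8(35.8) = 228.
Demand choke price (Qd = 0): P = 514.4/8 = 64.3. Consumer surplus = ½ × (64.3 - 35.8) × 228 = 3249.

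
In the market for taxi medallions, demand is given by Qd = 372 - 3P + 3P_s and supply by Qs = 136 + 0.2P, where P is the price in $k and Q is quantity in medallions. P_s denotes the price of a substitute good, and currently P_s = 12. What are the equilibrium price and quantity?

P* = 85, Q* = 153

With P_s = 12, demand is Qd = 408 - 3P.
At equilibrium Qd = Qs, so 408 - 3P = 136 + 0.2P; collecting terms, 272 = 3.2P and P* = 85.
Then Q* = 408 - 3(85) = 153.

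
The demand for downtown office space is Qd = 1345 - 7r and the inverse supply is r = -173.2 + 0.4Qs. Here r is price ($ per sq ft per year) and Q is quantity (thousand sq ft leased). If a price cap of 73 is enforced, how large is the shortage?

Shortage = 218.5

Rewriting in direct form: Qs = 433 + 2.5r.
With r fixed at 73, quantity demanded is 834 and quantity supplied is 615.5.
Shortage = Qd - Qs = 834 - 615.5 = 218.5.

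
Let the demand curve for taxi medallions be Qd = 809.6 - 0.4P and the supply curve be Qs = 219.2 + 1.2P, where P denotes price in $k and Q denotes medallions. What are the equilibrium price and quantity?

Set Qd = Qs: 809.6 - 0.4P = 219.2 + 1.2P, so 590.4 = 1.6P and P* = 369.
Substitute back: Q* = 809.6 - 0.4(369) = 662.

P* = 369, Q* = 662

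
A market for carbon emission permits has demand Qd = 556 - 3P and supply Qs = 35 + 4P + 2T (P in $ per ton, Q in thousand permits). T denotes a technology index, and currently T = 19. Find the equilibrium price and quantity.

With T = 19, supply is Qs = 73 + 4P.
The market clears where 556 - 3P = 73 + 4P. Rearranging, 7P = 483, hence P* = 69.
Substitute back: Q* = 556 - 3(69) = 349.

P* = 69, Q* = 349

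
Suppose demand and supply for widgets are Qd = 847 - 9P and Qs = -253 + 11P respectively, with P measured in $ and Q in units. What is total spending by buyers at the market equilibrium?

Total spending by buyers = 19360

Equating demand and supply, 847 - 9P = -253 + 11P gives 20P = 1100, so P* = 55.
Plugging P* into demand: Q* = 847 - 9(55) = 352.
Total spending by buyers = P* × Q* = 55 × 352 = 19360.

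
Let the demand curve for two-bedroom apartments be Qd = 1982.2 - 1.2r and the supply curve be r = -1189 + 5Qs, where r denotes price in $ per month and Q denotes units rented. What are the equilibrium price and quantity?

Inverting to quantity form: Qs = 237.8 + 0.2r.
Equating demand and supply, 1982.2 - 1.2r = 237.8 + 0.2r gives 1.4r = 1744.4, so r* = 1246.
Substitute back: Q* = 1982.2 - 1.2(1246) = 487.

r* = 1246, Q* = 487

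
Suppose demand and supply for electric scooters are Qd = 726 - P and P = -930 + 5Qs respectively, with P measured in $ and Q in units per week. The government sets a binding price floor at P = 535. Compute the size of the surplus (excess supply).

Surplus = 102

In direct form, Qs = 186 + 0.2P.
Evaluating both curves at the floor price 535 gives Qd = 191, Qs = 293.
Surplus = Qs - Qd = 293 - 191 = 102.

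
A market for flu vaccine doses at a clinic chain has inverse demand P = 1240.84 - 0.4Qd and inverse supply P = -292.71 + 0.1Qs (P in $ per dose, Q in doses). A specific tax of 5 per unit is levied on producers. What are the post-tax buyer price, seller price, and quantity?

P_b = 18, P_s = 13, Q = 3057.1

In direct form, Qd = 3102.1 - 2.5P and Qs = 2927.1 + 10P.
Producers keep P_s = P_b - 5 per unit, so supply in terms of the buyer price is Qs = 2877.1 + 10P_b.
Set Qd = Qs: 3102.1 - 2.5P_b = 2877.1 + 10P_b, so 225 = 12.5P_b and P_b = 18.
So P_s = 13 and the quantity traded is Q = 3102.1 - 2.5(18) = 3057.1.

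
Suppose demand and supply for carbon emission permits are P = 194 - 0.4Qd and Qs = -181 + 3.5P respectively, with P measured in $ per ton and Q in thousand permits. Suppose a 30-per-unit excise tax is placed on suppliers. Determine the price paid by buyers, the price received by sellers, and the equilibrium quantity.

P_b = 128.5, P_s = 98.5, Q = 163.75

Rewriting in direct form: Qd = 485 - 2.5P.
The tax drives a wedge P_b - P_s = 30. Substituting P_s = P_b - 30 into supply: Qs = -286 + 3.5P_b.
Equate demand and the shifted supply: 485 - 2.5P_b = -286 + 3.5P_b, giving 6P_b = 771, so P_b = 128.5.
So P_s = 98.5 and the quantity traded is Q = 485 - 2.5(128.5) = 163.75.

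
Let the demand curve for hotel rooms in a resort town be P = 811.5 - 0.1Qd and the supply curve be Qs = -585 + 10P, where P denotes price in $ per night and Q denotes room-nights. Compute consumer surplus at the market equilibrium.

Consumer surplus = 708761.25

Solving each curve for Q: Qd = 8115 - 10P.
Equating demand and supply, 8115 - 10P = -585 + 10P gives 20P = 8700, so P* = 435.
Substitute back: Q* = 8115 - 10(435) = 3765.
Demand choke price (Qd = 0): P = 8115/10 = 811.5. Consumer surplus = ½ × (811.5 - 435) × 3765 = 708761.25.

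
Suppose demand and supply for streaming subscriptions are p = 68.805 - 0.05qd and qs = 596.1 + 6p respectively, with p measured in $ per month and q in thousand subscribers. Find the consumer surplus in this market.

In direct form, qd = 1376.1 - 20p.
Set qd = qs: 1376.1 - 20p = 596.1 + 6p, so 780 = 26p and p* = 30.
Substitute back: q* = 1376.1 - 20(30) = 776.1.
Demand choke price (qd = 0): p = 1376.1/20 = 68.805. Consumer surplus = ½ × (68.805 - 30) × 776.1 = 15058.28025.

Consumer surplus = 15058.28025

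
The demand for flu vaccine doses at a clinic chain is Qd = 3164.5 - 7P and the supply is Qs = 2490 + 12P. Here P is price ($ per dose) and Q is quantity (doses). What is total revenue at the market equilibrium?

Equating demand and supply, 3164.5 - 7P = 2490 + 12P gives 19P = 674.5, so P* = 35.5.
From the demand curve, Q* = 3164.5 - 7(35.5) = 2916.
Total revenue = P* × Q* = 35.5 × 2916 = 103518.

Total revenue = 103518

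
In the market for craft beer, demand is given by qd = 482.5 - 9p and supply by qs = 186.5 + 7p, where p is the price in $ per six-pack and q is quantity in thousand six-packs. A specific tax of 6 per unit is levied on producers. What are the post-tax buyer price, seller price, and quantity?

The tax drives a wedge p_b - p_s = 6. Substituting p_s = p_b - 6 into supply: qs = 144.5 + 7p_b.
Set qd = qs: 482.5 - 9p_b = 144.5 + 7p_b, so 338 = 16p_b and p_b = 21.125.
So p_s = 15.125 and the quantity traded is q = 482.5 - 9(21.125) = 292.375.

p_b = 21.125, p_s = 15.125, q = 292.375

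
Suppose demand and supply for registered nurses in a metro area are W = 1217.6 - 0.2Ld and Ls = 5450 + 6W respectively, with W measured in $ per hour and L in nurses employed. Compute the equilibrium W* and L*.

W* = 58, L* = 5798

Solving each curve for L: Ld = 6088 - 5W.
At equilibrium Ld = Ls, so 6088 - 5W = 5450 + 6W; collecting terms, 638 = 11W and W* = 58.
From the demand curve, L* = 6088 - 5(58) = 5798.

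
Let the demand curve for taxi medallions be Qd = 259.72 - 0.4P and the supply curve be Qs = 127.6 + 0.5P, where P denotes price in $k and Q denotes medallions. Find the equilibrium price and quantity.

P* = 146.8, Q* = 201

Set Qd = Qs: 259.72 - 0.4P = 127.6 + 0.5P, so 132.12 = 0.9P and P* = 146.8.
Substitute back: Q* = 259.72 - 0.4(146.8) = 201.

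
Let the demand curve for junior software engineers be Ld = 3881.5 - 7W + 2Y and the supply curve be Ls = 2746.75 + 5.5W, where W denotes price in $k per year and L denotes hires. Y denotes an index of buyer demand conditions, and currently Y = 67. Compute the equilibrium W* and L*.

W* = 101.5, L* = 3305

With Y = 67, demand is Ld = 4015.5 - 7W.
Equating demand and supply, 4015.5 - 7W = 2746.75 + 5.5W gives 12.5W = 1268.75, so W* = 101.5.
Then L* = 4015.5 - 7(101.5) = 3305.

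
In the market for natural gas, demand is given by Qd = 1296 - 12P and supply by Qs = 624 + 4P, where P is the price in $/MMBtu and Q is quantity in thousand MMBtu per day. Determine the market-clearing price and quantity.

P* = 42, Q* = 792

Set Qd = Qs: 1296 - 12P = 624 + 4P, so 672 = 16P and P* = 42.
Plugging P* into demand: Q* = 1296 - 12(42) = 792.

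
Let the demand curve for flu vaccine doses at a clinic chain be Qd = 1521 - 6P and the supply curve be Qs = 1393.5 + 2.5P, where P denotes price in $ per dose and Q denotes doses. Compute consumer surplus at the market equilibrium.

Equating demand and supply, 1521 - 6P = 1393.5 + 2.5P gives 8.5P = 127.5, so P* = 15.
Substitute back: Q* = 1521 - 6(15) = 1431.
Demand choke price (Qd = 0): P = 1521/6 = 253.5. Consumer surplus = ½ × (253.5 - 15) × 1431 = 170646.75.

Consumer surplus = 170646.75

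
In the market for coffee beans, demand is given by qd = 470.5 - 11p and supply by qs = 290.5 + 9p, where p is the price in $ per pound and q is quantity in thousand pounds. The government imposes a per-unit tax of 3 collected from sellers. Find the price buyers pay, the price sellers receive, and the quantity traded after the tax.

Sellers keep p_s = p_b - 3 per unit, so supply in terms of the buyer price is qs = 263.5 + 9p_b.
Set qd = qs: 470.5 - 11p_b = 263.5 + 9p_b, so 207 = 20p_b and p_b = 10.35.
So p_s = 7.35 and the quantity traded is q = 470.5 - 11(10.35) = 356.65.

p_b = 10.35, p_s = 7.35, q = 356.65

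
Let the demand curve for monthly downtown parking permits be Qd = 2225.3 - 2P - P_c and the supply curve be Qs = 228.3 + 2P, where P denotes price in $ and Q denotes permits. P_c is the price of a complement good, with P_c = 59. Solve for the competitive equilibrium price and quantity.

With P_c = 59, demand is Qd = 2166.3 - 2P.
Equating demand and supply, 2166.3 - 2P = 228.3 + 2P gives 4P = 1938, so P* = 484.5.
Plugging P* into demand: Q* = 2166.3 - 2(484.5) = 1197.3.

P* = 484.5, Q* = 1197.3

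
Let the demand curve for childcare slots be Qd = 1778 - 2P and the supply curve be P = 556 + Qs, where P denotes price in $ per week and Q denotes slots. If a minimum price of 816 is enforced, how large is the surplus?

Rewriting in direct form: Qs = -556 + P.
Evaluating both curves at the floor price 816 gives Qd = 146, Qs = 260.
Surplus = Qs - Qd = 260 - 146 = 114.

Surplus = 114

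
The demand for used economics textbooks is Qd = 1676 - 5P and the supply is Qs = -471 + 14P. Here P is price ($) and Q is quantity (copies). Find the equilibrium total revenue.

At equilibrium Qd = Qs, so 1676 - 5P = -471 + 14P; collecting terms, 2147 = 19P and P* = 113.
Plugging P* into demand: Q* = 1676 - 5(113) = 1111.
Total revenue = P* × Q* = 113 × 1111 = 125543.

Total revenue = 125543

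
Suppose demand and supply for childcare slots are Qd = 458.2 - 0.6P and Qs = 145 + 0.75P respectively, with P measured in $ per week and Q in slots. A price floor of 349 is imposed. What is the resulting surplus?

Evaluating both curves at the floor price 349 gives Qd = 248.8, Qs = 406.75.
Surplus = Qs - Qd = 406.75 - 248.8 = 157.95.

Surplus = 157.95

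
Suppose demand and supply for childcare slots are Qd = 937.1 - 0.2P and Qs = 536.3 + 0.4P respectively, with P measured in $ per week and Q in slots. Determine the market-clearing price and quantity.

Equating demand and supply, 937.1 - 0.2P = 536.3 + 0.4P gives 0.6P = 400.8, so P* = 668.
Then Q* = 937.1 - 0.2(668) = 803.5.

P* = 668, Q* = 803.5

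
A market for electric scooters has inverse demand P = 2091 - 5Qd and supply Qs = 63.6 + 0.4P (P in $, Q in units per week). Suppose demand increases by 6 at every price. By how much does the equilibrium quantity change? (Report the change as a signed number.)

ΔQ = 4

Solving each curve for Q: Qd = 418.2 - 0.2P.
At equilibrium Qd = Qs, so 418.2 - 0.2P = 63.6 + 0.4P; collecting terms, 354.6 = 0.6P and P* = 591.
From the demand curve, Q* = 418.2 - 0.2(591) = 300.
After the shift, demand is Qd = 424.2 - 0.2P.
Re-solving, 0.6P = 360.6 gives P = 601 and Q = 304.
ΔQ = 304 - 300 = 4.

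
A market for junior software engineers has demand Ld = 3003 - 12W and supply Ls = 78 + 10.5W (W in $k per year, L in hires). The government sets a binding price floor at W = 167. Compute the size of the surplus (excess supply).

With W fixed at 167, quantity demanded is 999 and quantity supplied is 1831.5.
Surplus = Ls - Ld = 1831.5 - 999 = 832.5.

Surplus = 832.5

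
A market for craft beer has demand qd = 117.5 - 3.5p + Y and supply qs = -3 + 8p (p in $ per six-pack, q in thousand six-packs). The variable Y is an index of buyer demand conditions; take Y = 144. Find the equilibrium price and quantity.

p* = 23, q* = 181

With Y = 144, demand is qd = 261.5 - 3.5p.
At equilibrium qd = qs, so 261.5 - 3.5p = -3 + 8p; collecting terms, 264.5 = 11.5p and p* = 23.
From the demand curve, q* = 261.5 - 3.5(23) = 181.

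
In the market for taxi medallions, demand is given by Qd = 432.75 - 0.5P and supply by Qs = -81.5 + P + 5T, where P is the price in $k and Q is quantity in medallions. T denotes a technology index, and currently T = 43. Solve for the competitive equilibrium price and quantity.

P* = 199.5, Q* = 333

With T = 43, supply is Qs = 133.5 + P.
Equating demand and supply, 432.75 - 0.5P = 133.5 + P gives 1.5P = 299.25, so P* = 199.5.
From the demand curve, Q* = 432.75 - 0.5(199.5) = 333.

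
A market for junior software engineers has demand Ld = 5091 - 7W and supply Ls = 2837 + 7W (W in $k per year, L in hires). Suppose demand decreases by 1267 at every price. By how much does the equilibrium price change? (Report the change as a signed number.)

ΔW = -90.5

At equilibrium Ld = Ls, so 5091 - 7W = 2837 + 7W; collecting terms, 2254 = 14W and W* = 161.
Plugging W* into demand: L* = 5091 - 7(161) = 3964.
After the shift, demand is Ld = 3824 - 7W.
The new intersection has 987 = 14W, i.e. W = 70.5, L = 3330.5.
ΔW = 70.5 - 161 = -90.5.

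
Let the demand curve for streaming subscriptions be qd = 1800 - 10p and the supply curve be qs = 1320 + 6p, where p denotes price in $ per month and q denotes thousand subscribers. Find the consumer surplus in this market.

At equilibrium qd = qs, so 1800 - 10p = 1320 + 6p; collecting terms, 480 = 16p and p* = 30.
From the demand curve, q* = 1800 - 10(30) = 1500.
Demand choke price (qd = 0): p = 1800/10 = 180. Consumer surplus = ½ × (180 - 30) × 1500 = 112500.

Consumer surplus = 112500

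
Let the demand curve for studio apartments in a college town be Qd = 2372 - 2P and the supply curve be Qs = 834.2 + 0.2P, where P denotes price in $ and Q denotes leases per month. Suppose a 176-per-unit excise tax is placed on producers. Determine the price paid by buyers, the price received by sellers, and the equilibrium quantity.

P_b = 715, P_s = 539, Q = 942

The tax drives a wedge P_b - P_s = 176. Substituting P_s = P_b - 176 into supply: Qs = 799 + 0.2P_b.
Set Qd = Qs: 2372 - 2P_b = 799 + 0.2P_b, so 1573 = 2.2P_b and P_b = 715.
So P_s = 539 and the quantity traded is Q = 2372 - 2(715) = 942.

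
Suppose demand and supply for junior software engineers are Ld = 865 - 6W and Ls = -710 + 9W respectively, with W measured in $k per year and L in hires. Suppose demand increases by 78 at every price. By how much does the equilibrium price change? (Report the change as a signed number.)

Equating demand and supply, 865 - 6W = -710 + 9W gives 15W = 1575, so W* = 105.
Then L* = 865 - 6(105) = 235.
After the shift, demand is Ld = 943 - 6W.
New equilibrium: 1653 = 15W, so W = 110.2 and L = 281.8.
ΔW = 110.2 - 105 = 5.2.

ΔW = 5.2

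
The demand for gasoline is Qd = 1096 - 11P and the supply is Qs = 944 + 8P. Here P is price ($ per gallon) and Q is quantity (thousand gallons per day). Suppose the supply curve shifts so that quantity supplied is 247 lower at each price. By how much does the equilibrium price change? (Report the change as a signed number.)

Equating demand and supply, 1096 - 11P = 944 + 8P gives 19P = 152, so P* = 8.
Plugging P* into demand: Q* = 1096 - 11(8) = 1008.
After the shift, supply is Qs = 697 + 8P.
The new intersection has 399 = 19P, i.e. P = 21, Q = 865.
ΔP = 21 - 8 = 13.

ΔP = 13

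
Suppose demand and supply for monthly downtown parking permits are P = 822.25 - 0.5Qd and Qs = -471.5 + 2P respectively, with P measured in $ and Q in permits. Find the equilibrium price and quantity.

Rewriting in direct form: Qd = 1644.5 - 2P.
At equilibrium Qd = Qs, so 1644.5 - 2P = -471.5 + 2P; collecting terms, 2116 = 4P and P* = 529.
Plugging P* into demand: Q* = 1644.5 - 2(529) = 586.5.

P* = 529, Q* = 586.5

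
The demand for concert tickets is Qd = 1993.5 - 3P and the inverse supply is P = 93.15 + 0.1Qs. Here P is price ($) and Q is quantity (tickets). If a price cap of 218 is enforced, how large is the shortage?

Rewriting in direct form: Qs = -931.5 + 10P.
With P fixed at 218, quantity demanded is 1339.5 and quantity supplied is 1248.5.
Shortage = Qd - Qs = 1339.5 - 1248.5 = 91.

Shortage = 91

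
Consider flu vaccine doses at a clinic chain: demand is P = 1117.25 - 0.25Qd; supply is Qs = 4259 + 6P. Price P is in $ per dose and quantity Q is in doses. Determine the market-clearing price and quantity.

P* = 21, Q* = 4385

Inverting to quantity form: Qd = 4469 - 4P.
At equilibrium Qd = Qs, so 4469 - 4P = 4259 + 6P; collecting terms, 210 = 10P and P* = 21.
Plugging P* into demand: Q* = 4469 - 4(21) = 4385.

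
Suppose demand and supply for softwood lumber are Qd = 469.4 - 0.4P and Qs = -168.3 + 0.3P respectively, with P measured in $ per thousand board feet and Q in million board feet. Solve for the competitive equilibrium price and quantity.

The market clears where 469.4 - 0.4P = -168.3 + 0.3P. Rearranging, 0.7P = 637.7, hence P* = 911.
Plugging P* into demand: Q* = 469.4 - 0.4(911) = 105.

P* = 911, Q* = 105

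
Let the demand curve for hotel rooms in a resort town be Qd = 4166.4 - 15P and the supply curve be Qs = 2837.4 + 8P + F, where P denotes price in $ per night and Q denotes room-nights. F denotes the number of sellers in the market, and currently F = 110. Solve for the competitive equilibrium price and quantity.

P* = 53, Q* = 3371.4

With F = 110, supply is Qs = 2947.4 + 8P.
At equilibrium Qd = Qs, so 4166.4 - 15P = 2947.4 + 8P; collecting terms, 1219 = 23P and P* = 53.
Then Q* = 4166.4 - 15(53) = 3371.4.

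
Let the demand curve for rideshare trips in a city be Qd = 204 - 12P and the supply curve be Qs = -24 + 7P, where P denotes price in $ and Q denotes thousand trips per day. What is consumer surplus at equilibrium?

The market clears where 204 - 12P = -24 + 7P. Rearranging, 19P = 228, hence P* = 12.
Substitute back: Q* = 204 - 12(12) = 60.
Demand choke price (Qd = 0): P = 204/12 = 17. Consumer surplus = ½ × (17 - 12) × 60 = 150.

Consumer surplus = 150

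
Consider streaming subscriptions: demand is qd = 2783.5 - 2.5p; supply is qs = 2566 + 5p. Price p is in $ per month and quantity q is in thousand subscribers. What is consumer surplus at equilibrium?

Consumer surplus = 1469904.2

Equating demand and supply, 2783.5 - 2.5p = 2566 + 5p gives 7.5p = 217.5, so p* = 29.
From the demand curve, q* = 2783.5 - 2.5(29) = 2711.
Demand choke price (qd = 0): p = 2783.5/2.5 = 1113.4. Consumer surplus = ½ × (1113.4 - 29) × 2711 = 1469904.2.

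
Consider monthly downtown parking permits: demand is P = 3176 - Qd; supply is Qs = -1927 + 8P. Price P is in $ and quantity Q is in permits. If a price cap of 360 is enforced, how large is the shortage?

Solving each curve for Q: Qd = 3176 - P.
With P fixed at 360, quantity demanded is 2816 and quantity supplied is 953.
Shortage = Qd - Qs = 2816 - 953 = 1863.

Shortage = 1863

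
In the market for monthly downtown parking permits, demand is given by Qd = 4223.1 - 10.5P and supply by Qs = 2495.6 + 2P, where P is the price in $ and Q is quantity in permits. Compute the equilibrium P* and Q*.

At equilibrium Qd = Qs, so 4223.1 - 10.5P = 2495.6 + 2P; collecting terms, 1727.5 = 12.5P and P* = 138.2.
Then Q* = 4223.1 - 10.5(138.2) = 2772.

P* = 138.2, Q* = 2772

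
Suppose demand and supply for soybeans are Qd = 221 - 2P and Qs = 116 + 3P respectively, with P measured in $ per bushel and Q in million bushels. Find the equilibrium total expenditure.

Total expenditure = 3759

The market clears where 221 - 2P = 116 + 3P. Rearranging, 5P = 105, hence P* = 21.
Then Q* = 221 - 2(21) = 179.
Total expenditure = P* × Q* = 21 × 179 = 3759.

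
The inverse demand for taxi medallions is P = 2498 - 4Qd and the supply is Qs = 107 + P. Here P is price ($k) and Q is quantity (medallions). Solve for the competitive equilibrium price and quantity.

Solving each curve for Q: Qd = 624.5 - 0.25P.
Equating demand and supply, 624.5 - 0.25P = 107 + P gives 1.25P = 517.5, so P* = 414.
From the demand curve, Q* = 624.5 - 0.25(414) = 521.

P* = 414, Q* = 521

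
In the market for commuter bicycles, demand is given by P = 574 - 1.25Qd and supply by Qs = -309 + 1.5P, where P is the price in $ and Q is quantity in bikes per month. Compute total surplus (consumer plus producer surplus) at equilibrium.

Total surplus = 35328

Solving each curve for Q: Qd = 459.2 - 0.8P.
Set Qd = Qs: 459.2 - 0.8P = -309 + 1.5P, so 768.2 = 2.3P and P* = 334.
From the demand curve, Q* = 459.2 - 0.8(334) = 192.
Demand choke price = 574; supply choke price = 206. CS = ½(574 - 334)(192) = 23040; PS = ½(334 - 206)(192) = 12288. Total surplus = 35328.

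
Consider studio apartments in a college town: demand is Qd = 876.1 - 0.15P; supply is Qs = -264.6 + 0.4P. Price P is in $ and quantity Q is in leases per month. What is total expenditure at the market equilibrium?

Equating demand and supply, 876.1 - 0.15P = -264.6 + 0.4P gives 0.55P = 1140.7, so P* = 2074.
Then Q* = 876.1 - 0.15(2074) = 565.
Total expenditure = P* × Q* = 2074 × 565 = 1171810.

Total expenditure = 1171810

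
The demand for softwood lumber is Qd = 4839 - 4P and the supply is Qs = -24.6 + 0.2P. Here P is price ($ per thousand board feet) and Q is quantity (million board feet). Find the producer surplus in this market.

Equating demand and supply, 4839 - 4P = -24.6 + 0.2P gives 4.2P = 4863.6, so P* = 1158.
Substitute back: Q* = 4839 - 4(1158) = 207.
Supply choke price (Qs = 0): P = 123. Producer surplus = ½ × (1158 - 123) × 207 = 107122.5.

Producer surplus = 107122.5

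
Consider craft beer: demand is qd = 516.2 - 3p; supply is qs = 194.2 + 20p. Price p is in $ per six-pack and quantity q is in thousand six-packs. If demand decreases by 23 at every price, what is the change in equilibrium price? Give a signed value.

Set qd = qs: 516.2 - 3p = 194.2 + 20p, so 322 = 23p and p* = 14.
Plugging p* into demand: q* = 516.2 - 3(14) = 474.2.
After the shift, demand is qd = 493.2 - 3p.
Re-solving, 23p = 299 gives p = 13 and q = 454.2.
Δp = 13 - 14 = -1.

Δp = -1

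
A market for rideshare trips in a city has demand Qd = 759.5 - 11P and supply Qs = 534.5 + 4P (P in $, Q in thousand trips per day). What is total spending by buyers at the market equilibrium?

Set Qd = Qs: 759.5 - 11P = 534.5 + 4P, so 225 = 15P and P* = 15.
Plugging P* into demand: Q* = 759.5 - 11(15) = 594.5.
Total spending by buyers = P* × Q* = 15 × 594.5 = 8917.5.

Total spending by buyers = 8917.5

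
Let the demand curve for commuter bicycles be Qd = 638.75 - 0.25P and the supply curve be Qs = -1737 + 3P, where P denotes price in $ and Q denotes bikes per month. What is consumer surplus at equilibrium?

The market clears where 638.75 - 0.25P = -1737 + 3P. Rearranging, 3.25P = 2375.75, hence P* = 731.
Then Q* = 638.75 - 0.25(731) = 456.
Demand choke price (Qd = 0): P = 638.75/0.25 = 2555. Consumer surplus = ½ × (2555 - 731) × 456 = 415872.

Consumer surplus = 415872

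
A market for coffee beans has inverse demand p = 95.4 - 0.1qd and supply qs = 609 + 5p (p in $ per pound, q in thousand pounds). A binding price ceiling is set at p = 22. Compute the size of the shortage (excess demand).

Rewriting in direct form: qd = 954 - 10p.
With p fixed at 22, quantity demanded is 734 and quantity supplied is 719.
Shortage = qd - qs = 734 - 719 = 15.

Shortage = 15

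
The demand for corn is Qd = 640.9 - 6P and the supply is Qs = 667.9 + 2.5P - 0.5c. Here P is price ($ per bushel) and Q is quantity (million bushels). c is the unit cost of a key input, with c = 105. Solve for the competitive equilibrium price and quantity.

With c = 105, supply is Qs = 615.4 + 2.5P.
At equilibrium Qd = Qs, so 640.9 - 6P = 615.4 + 2.5P; collecting terms, 25.5 = 8.5P and P* = 3.
From the demand curve, Q* = 640.9 - 6(3) = 622.9.

P* = 3, Q* = 622.9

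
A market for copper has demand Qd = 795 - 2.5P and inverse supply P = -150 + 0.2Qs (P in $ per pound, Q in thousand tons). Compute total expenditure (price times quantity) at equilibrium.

In direct form, Qs = 750 + 5P.
Equating demand and supply, 795 - 2.5P = 750 + 5P gives 7.5P = 45, so P* = 6.
Substitute back: Q* = 795 - 2.5(6) = 780.
Total expenditure = P* × Q* = 6 × 780 = 4680.

Total expenditure = 4680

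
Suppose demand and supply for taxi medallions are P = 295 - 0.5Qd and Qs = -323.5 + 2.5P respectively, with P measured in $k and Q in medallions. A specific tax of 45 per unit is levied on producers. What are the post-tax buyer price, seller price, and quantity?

In direct form, Qd = 590 - 2P.
The tax drives a wedge P_b - P_s = 45. Substituting P_s = P_b - 45 into supply: Qs = -436 + 2.5P_b.
Set Qd = Qs: 590 - 2P_b = -436 + 2.5P_b, so 1026 = 4.5P_b and P_b = 228.
So P_s = 183 and the quantity traded is Q = 590 - 2(228) = 134.

P_b = 228, P_s = 183, Q = 134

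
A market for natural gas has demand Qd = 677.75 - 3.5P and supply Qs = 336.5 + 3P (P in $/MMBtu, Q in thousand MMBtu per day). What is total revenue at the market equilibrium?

Total revenue = 25935

The market clears where 677.75 - 3.5P = 336.5 + 3P. Rearranging, 6.5P = 341.25, hence P* = 52.5.
Substitute back: Q* = 677.75 - 3.5(52.5) = 494.
Total revenue = P* × Q* = 52.5 × 494 = 25935.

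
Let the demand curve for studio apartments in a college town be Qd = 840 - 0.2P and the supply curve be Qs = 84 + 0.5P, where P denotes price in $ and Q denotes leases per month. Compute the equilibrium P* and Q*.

P* = 1080, Q* = 624

Set Qd = Qs: 840 - 0.2P = 84 + 0.5P, so 756 = 0.7P and P* = 1080.
Substitute back: Q* = 840 - 0.2(1080) = 624.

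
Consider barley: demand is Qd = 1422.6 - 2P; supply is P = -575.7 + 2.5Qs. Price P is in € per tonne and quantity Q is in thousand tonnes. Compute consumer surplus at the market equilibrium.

Rewriting in direct form: Qs = 230.28 + 0.4P.
Set Qd = Qs: 1422.6 - 2P = 230.28 + 0.4P, so 1192.32 = 2.4P and P* = 496.8.
Substitute back: Q* = 1422.6 - 2(496.8) = 429.
Demand choke price (Qd = 0): P = 1422.6/2 = 711.3. Consumer surplus = ½ × (711.3 - 496.8) × 429 = 46010.25.

Consumer surplus = 46010.25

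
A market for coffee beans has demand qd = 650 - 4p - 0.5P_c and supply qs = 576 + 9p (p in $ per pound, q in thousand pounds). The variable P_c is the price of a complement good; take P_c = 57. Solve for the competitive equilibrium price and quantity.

With P_c = 57, demand is qd = 621.5 - 4p.
Set qd = qs: 621.5 - 4p = 576 + 9p, so 45.5 = 13p and p* = 3.5.
From the demand curve, q* = 621.5 - 4(3.5) = 607.5.

p* = 3.5, q* = 607.5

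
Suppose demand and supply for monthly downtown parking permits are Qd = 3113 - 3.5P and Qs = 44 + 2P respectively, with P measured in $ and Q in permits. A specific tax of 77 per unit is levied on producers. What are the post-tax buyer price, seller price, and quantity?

P_b = 586, P_s = 509, Q = 1062

The tax drives a wedge P_b - P_s = 77. Substituting P_s = P_b - 77 into supply: Qs = -110 + 2P_b.
Set Qd = Qs: 3113 - 3.5P_b = -110 + 2P_b, so 3223 = 5.5P_b and P_b = 586.
Then P_s = 586 - 77 = 509 and Q = 3113 - 3.5(586) = 1062.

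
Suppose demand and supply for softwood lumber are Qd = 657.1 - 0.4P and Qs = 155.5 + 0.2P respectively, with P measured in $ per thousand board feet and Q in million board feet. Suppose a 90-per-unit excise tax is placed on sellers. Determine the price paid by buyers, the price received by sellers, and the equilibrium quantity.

P_b = 866, P_s = 776, Q = 310.7

Sellers keep P_s = P_b - 90 per unit, so supply in terms of the buyer price is Qs = 137.5 + 0.2P_b.
Market clearing requires 657.1 - 0.4P_b = 137.5 + 0.2P_b; hence 519.6 = 0.6P_b and P_b = 866.
Then P_s = 866 - 90 = 776 and Q = 657.1 - 0.4(866) = 310.7.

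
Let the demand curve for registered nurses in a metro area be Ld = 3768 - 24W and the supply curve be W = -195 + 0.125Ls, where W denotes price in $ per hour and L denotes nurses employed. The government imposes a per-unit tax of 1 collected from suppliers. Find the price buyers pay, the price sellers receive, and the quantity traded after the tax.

W_b = 69.25, W_s = 68.25, L = 2106

Inverting to quantity form: Ls = 1560 + 8W.
With a tax of 1 on suppliers, they supply based on the net price W_s = W_b - 1, so Ls = 1552 + 8W_b.
Market clearing requires 3768 - 24W_b = 1552 + 8W_b; hence 2216 = 32W_b and W_b = 69.25.
So W_s = 68.25 and the quantity traded is L = 3768 - 24(69.25) = 2106.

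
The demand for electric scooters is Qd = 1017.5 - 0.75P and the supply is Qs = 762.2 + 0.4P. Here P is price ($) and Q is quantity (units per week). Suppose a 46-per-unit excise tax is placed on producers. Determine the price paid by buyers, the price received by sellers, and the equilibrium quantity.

P_b = 238, P_s = 192, Q = 839

With a tax of 46 on producers, they supply based on the net price P_s = P_b - 46, so Qs = 743.8 + 0.4P_b.
Equate demand and the shifted supply: 1017.5 - 0.75P_b = 743.8 + 0.4P_b, giving 1.15P_b = 273.7, so P_b = 238.
Then P_s = 238 - 46 = 192 and Q = 1017.5 - 0.75(238) = 839.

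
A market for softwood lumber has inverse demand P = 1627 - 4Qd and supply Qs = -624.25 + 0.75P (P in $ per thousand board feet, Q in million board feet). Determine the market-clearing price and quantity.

P* = 1031, Q* = 149

Rewriting in direct form: Qd = 406.75 - 0.25P.
Equating demand and supply, 406.75 - 0.25P = -624.25 + 0.75P gives P = 1031, so P* = 1031.
Then Q* = 406.75 - 0.25(1031) = 149.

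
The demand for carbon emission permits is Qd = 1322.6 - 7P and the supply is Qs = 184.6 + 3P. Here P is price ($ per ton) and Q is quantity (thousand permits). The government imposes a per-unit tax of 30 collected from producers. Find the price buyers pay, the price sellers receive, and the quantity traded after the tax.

With a tax of 30 on producers, they supply based on the net price P_s = P_b - 30, so Qs = 94.6 + 3P_b.
Set Qd = Qs: 1322.6 - 7P_b = 94.6 + 3P_b, so 1228 = 10P_b and P_b = 122.8.
So P_s = 92.8 and the quantity traded is Q = 1322.6 - 7(122.8) = 463.

P_b = 122.8, P_s = 92.8, Q = 463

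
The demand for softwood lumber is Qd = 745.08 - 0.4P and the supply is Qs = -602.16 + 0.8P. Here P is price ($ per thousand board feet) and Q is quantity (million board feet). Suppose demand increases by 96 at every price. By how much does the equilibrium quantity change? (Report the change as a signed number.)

At equilibrium Qd = Qs, so 745.08 - 0.4P = -602.16 + 0.8P; collecting terms, 1347.24 = 1.2P and P* = 1122.7.
Plugging P* into demand: Q* = 745.08 - 0.4(1122.7) = 296.
After the shift, demand is Qd = 841.08 - 0.4P.
The new intersection has 1443.24 = 1.2P, i.e. P = 1202.7, Q = 360.
ΔQ = 360 - 296 = 64.

ΔQ = 64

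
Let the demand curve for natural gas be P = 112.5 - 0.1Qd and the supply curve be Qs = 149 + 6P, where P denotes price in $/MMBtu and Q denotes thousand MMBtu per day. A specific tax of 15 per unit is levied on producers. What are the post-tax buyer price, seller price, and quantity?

P_b = 66.625, P_s = 51.625, Q = 458.75

Inverting to quantity form: Qd = 1125 - 10P.
Producers keep P_s = P_b - 15 per unit, so supply in terms of the buyer price is Qs = 59 + 6P_b.
Set Qd = Qs: 1125 - 10P_b = 59 + 6P_b, so 1066 = 16P_b and P_b = 66.625.
Then P_s = 66.625 - 15 = 51.625 and Q = 1125 - 10(66.625) = 458.75.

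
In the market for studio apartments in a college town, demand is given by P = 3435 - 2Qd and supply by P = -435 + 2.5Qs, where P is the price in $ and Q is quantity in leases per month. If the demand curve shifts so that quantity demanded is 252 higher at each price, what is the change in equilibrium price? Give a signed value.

Rewriting in direct form: Qd = 1717.5 - 0.5P and Qs = 174 + 0.4P.
Set Qd = Qs: 1717.5 - 0.5P = 174 + 0.4P, so 1543.5 = 0.9P and P* = 1715.
Plugging P* into demand: Q* = 1717.5 - 0.5(1715) = 860.
After the shift, demand is Qd = 1969.5 - 0.5P.
New equilibrium: 1795.5 = 0.9P, so P = 1995 and Q = 972.
ΔP = 1995 - 1715 = 280.

ΔP = 280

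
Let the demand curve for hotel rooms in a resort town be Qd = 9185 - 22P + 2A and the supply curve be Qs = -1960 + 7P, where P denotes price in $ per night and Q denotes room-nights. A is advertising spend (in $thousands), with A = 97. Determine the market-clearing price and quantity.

P* = 391, Q* = 777

With A = 97, demand is Qd = 9379 - 22P.
Equating demand and supply, 9379 - 22P = -1960 + 7P gives 29P = 11339, so P* = 391.
From the demand curve, Q* = 9379 - 22(391) = 777.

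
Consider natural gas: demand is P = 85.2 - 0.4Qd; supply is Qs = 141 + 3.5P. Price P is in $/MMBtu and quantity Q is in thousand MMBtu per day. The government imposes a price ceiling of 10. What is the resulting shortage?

Shortage = 12

In direct form, Qd = 213 - 2.5P.
With P fixed at 10, quantity demanded is 188 and quantity supplied is 176.
Shortage = Qd - Qs = 188 - 176 = 12.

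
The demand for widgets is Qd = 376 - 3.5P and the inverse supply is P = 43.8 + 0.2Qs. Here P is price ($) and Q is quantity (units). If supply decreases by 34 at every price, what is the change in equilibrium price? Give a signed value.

ΔP = 4

Inverting to quantity form: Qs = -219 + 5P.
The market clears where 376 - 3.5P = -219 + 5P. Rearranging, 8.5P = 595, hence P* = 70.
From the demand curve, Q* = 376 - 3.5(70) = 131.
After the shift, supply is Qs = -253 + 5P.
The new intersection has 629 = 8.5P, i.e. P = 74, Q = 117.
ΔP = 74 - 70 = 4.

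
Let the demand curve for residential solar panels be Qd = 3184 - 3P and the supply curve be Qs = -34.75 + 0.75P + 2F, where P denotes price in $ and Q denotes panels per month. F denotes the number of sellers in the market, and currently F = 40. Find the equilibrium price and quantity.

P* = 837, Q* = 673

With F = 40, supply is Qs = 45.25 + 0.75P.
At equilibrium Qd = Qs, so 3184 - 3P = 45.25 + 0.75P; collecting terms, 3138.75 = 3.75P and P* = 837.
Substitute back: Q* = 3184 - 3(837) = 673.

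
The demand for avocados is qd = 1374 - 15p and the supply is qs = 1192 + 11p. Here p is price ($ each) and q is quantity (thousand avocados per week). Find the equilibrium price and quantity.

The market clears where 1374 - 15p = 1192 + 11p. Rearranging, 26p = 182, hence p* = 7.
From the demand curve, q* = 1374 - 15(7) = 1269.

p* = 7, q* = 1269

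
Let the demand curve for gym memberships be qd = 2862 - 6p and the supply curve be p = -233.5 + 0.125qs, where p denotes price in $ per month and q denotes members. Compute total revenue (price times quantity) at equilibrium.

Solving each curve for q: qs = 1868 + 8p.
At equilibrium qd = qs, so 2862 - 6p = 1868 + 8p; collecting terms, 994 = 14p and p* = 71.
Then q* = 2862 - 6(71) = 2436.
Total revenue = p* × q* = 71 × 2436 = 172956.

Total revenue = 172956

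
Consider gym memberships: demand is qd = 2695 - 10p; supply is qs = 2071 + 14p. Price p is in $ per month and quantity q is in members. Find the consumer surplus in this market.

Set qd = qs: 2695 - 10p = 2071 + 14p, so 624 = 24p and p* = 26.
Substitute back: q* = 2695 - 10(26) = 2435.
Demand choke price (qd = 0): p = 2695/10 = 269.5. Consumer surplus = ½ × (269.5 - 26) × 2435 = 296461.25.

Consumer surplus = 296461.25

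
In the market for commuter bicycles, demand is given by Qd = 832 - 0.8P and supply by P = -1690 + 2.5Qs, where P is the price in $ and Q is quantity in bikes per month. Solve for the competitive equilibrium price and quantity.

Solving each curve for Q: Qs = 676 + 0.4P.
Set Qd = Qs: 832 - 0.8P = 676 + 0.4P, so 156 = 1.2P and P* = 130.
Substitute back: Q* = 832 - 0.8(130) = 728.

P* = 130, Q* = 728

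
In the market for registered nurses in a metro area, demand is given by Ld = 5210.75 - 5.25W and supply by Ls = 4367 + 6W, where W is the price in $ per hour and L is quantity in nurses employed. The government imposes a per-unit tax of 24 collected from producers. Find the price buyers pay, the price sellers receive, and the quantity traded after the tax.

W_b = 87.8, W_s = 63.8, L = 4749.8

The tax drives a wedge W_b - W_s = 24. Substituting W_s = W_b - 24 into supply: Ls = 4223 + 6W_b.
Set Ld = Ls: 5210.75 - 5.25W_b = 4223 + 6W_b, so 987.75 = 11.25W_b and W_b = 87.8.
Then W_s = 87.8 - 24 = 63.8 and L = 5210.75 - 5.25(87.8) = 4749.8.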